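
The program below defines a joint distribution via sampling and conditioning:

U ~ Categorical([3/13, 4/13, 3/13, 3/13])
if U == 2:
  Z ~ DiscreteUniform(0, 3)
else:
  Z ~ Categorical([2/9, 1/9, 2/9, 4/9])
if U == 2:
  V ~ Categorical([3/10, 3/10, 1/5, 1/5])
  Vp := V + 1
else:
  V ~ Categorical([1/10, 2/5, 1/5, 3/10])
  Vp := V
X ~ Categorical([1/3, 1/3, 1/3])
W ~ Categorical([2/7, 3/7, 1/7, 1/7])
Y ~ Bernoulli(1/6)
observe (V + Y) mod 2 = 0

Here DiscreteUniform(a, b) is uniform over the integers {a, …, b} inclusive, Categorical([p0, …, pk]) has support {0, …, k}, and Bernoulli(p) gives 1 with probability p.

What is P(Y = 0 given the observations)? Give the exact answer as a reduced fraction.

P(Y = 0 | obs) = 45/62

Enumerate traces; 768 have nonzero weight after conditioning:
  (U=0, Z=0, V=0, X=0, W=0, Y=0) weight 1/2457
  (U=0, Z=0, V=0, X=0, W=1, Y=0) weight 1/1638
  (U=0, Z=0, V=0, X=0, W=2, Y=0) weight 1/4914
  (U=0, Z=0, V=0, X=0, W=3, Y=0) weight 1/4914
  (U=0, Z=0, V=0, X=1, W=0, Y=0) weight 1/2457
  (U=0, Z=0, V=0, X=1, W=1, Y=0) weight 1/1638
  (U=0, Z=0, V=0, X=1, W=2, Y=0) weight 1/4914
  (U=0, Z=0, V=0, X=1, W=3, Y=0) weight 1/4914
  (U=0, Z=0, V=1, X=0, W=0, Y=1) weight 4/12285
  … 759 more
Group by Y:
  weight(Y=0) = 15/52
  weight(Y=1) = 17/156
Total weight = 15/52 + 17/156 = 31/78
P(Y=0 | obs) = 15/52 / 31/78 = 45/62
P(Y=1 | obs) = 17/156 / 31/78 = 17/62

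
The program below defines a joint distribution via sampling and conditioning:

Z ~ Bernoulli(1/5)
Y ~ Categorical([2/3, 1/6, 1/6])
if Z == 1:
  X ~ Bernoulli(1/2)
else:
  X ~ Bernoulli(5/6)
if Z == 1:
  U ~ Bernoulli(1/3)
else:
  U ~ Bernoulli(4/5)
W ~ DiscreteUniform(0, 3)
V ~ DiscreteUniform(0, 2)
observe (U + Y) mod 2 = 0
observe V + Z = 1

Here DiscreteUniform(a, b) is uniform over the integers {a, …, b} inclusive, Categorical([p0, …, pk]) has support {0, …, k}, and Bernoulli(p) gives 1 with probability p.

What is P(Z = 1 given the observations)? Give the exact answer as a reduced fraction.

Enumerate traces; 48 have nonzero weight after conditioning:
  (Z=0, Y=0, X=0, U=0, W=0, V=1) weight 1/675
  (Z=0, Y=0, X=0, U=0, W=1, V=1) weight 1/675
  (Z=0, Y=0, X=0, U=0, W=2, V=1) weight 1/675
  (Z=0, Y=0, X=0, U=0, W=3, V=1) weight 1/675
  (Z=0, Y=0, X=1, U=0, W=0, V=1) weight 1/135
  (Z=0, Y=0, X=1, U=0, W=1, V=1) weight 1/135
  (Z=0, Y=0, X=1, U=0, W=2, V=1) weight 1/135
  (Z=0, Y=0, X=1, U=0, W=3, V=1) weight 1/135
  (Z=1, Y=0, X=0, U=0, W=0, V=0) weight 1/270
  … 39 more
Group by Z:
  weight(Z=0) = 2/25
  weight(Z=1) = 11/270
Total weight = 2/25 + 11/270 = 163/1350
P(Z=0 | obs) = 2/25 / 163/1350 = 108/163
P(Z=1 | obs) = 11/270 / 163/1350 = 55/163

P(Z = 1 | obs) = 55/163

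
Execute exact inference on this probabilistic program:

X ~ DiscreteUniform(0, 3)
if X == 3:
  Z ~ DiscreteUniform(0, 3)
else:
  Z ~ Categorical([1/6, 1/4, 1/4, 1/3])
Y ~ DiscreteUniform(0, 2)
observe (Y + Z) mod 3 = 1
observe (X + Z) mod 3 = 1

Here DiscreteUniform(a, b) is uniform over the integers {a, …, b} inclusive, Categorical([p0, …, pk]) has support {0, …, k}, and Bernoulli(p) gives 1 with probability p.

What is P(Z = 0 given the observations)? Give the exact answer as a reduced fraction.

P(Z = 0 | obs) = 2/15

Enumerate traces; 5 have nonzero weight after conditioning:
  (X=0, Z=1, Y=0) weight 1/48
  (X=1, Z=0, Y=1) weight 1/72
  (X=1, Z=3, Y=1) weight 1/36
  (X=2, Z=2, Y=2) weight 1/48
  (X=3, Z=1, Y=0) weight 1/48
Group by Z:
  weight(Z=0) = 1/72
  weight(Z=1) = 1/24
  weight(Z=2) = 1/48
  weight(Z=3) = 1/36
Total weight = 1/72 + 1/24 + 1/48 + 1/36 = 5/48
P(Z=0 | obs) = 1/72 / 5/48 = 2/15
P(Z=1 | obs) = 1/24 / 5/48 = 2/5
P(Z=2 | obs) = 1/48 / 5/48 = 1/5
P(Z=3 | obs) = 1/36 / 5/48 = 4/15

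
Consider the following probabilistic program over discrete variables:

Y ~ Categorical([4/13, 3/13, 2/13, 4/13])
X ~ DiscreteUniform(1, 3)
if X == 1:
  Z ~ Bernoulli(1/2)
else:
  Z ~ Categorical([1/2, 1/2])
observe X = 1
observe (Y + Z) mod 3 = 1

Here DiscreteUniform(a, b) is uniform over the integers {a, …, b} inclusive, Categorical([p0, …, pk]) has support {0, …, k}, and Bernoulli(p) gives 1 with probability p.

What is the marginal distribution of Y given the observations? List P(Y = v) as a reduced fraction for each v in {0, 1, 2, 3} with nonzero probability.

P(Y=0) = 4/11, P(Y=1) = 3/11, P(Y=3) = 4/11

Enumerate traces; 3 have nonzero weight after conditioning:
  (Y=0, X=1, Z=1) weight 2/39
  (Y=1, X=1, Z=0) weight 1/26
  (Y=3, X=1, Z=1) weight 2/39
Group by Y:
  weight(Y=0) = 2/39
  weight(Y=1) = 1/26
  weight(Y=3) = 2/39
Total weight = 2/39 + 1/26 + 2/39 = 11/78
P(Y=0 | obs) = 2/39 / 11/78 = 4/11
P(Y=1 | obs) = 1/26 / 11/78 = 3/11
P(Y=3 | obs) = 2/39 / 11/78 = 4/11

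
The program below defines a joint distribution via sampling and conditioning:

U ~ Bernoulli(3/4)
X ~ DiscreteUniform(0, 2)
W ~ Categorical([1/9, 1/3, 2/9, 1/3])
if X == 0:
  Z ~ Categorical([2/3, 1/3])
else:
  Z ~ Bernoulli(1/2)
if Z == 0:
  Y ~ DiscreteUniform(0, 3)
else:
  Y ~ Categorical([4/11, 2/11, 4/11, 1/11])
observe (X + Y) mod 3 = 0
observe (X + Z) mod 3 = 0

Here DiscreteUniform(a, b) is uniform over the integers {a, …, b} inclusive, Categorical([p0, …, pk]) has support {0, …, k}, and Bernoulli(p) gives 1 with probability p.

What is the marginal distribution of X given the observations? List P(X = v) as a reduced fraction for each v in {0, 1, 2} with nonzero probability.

Enumerate traces; 24 have nonzero weight after conditioning:
  (U=0, X=0, W=0, Z=0, Y=0) weight 1/648
  (U=0, X=0, W=0, Z=0, Y=3) weight 1/648
  (U=0, X=0, W=1, Z=0, Y=0) weight 1/216
  (U=0, X=0, W=1, Z=0, Y=3) weight 1/216
  (U=0, X=0, W=2, Z=0, Y=0) weight 1/324
  (U=0, X=0, W=2, Z=0, Y=3) weight 1/324
  (U=0, X=0, W=3, Z=0, Y=0) weight 1/216
  (U=0, X=0, W=3, Z=0, Y=3) weight 1/216
  (U=0, X=2, W=0, Z=1, Y=1) weight 1/1188
  … 15 more
Group by X:
  weight(X=0) = 1/9
  weight(X=2) = 1/33
Total weight = 1/9 + 1/33 = 14/99
P(X=0 | obs) = 1/9 / 14/99 = 11/14
P(X=2 | obs) = 1/33 / 14/99 = 3/14

P(X=0) = 11/14, P(X=2) = 3/14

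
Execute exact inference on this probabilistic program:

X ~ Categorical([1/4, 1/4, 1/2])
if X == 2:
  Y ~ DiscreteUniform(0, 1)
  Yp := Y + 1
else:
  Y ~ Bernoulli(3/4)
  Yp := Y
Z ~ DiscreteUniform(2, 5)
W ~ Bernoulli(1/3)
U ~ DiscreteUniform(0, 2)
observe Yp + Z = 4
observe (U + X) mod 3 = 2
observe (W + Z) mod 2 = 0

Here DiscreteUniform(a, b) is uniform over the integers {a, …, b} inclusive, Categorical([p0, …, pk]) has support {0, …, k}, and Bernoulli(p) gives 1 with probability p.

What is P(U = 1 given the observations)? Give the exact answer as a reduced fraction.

Enumerate traces; 6 have nonzero weight after conditioning:
  (X=0, Y=0, Z=4, W=0, U=2) weight 1/288
  (X=0, Y=1, Z=3, W=1, U=2) weight 1/192
  (X=1, Y=0, Z=4, W=0, U=1) weight 1/288
  (X=1, Y=1, Z=3, W=1, U=1) weight 1/192
  (X=2, Y=0, Z=3, W=1, U=0) weight 1/144
  (X=2, Y=1, Z=2, W=0, U=0) weight 1/72
Group by U:
  weight(U=0) = 1/48
  weight(U=1) = 5/576
  weight(U=2) = 5/576
Total weight = 1/48 + 5/576 + 5/576 = 11/288
P(U=0 | obs) = 1/48 / 11/288 = 6/11
P(U=1 | obs) = 5/576 / 11/288 = 5/22
P(U=2 | obs) = 5/576 / 11/288 = 5/22

P(U = 1 | obs) = 5/22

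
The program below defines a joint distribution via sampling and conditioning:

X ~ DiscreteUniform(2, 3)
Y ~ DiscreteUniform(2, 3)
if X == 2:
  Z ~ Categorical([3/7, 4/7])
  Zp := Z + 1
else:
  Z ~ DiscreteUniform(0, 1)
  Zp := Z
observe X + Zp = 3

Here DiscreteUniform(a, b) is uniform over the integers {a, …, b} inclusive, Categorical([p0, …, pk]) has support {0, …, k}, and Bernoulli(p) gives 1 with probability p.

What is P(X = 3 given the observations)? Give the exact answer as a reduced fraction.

Enumerate traces; 4 have nonzero weight after conditioning:
  (X=2, Y=2, Z=0) weight 3/28
  (X=2, Y=3, Z=0) weight 3/28
  (X=3, Y=2, Z=0) weight 1/8
  (X=3, Y=3, Z=0) weight 1/8
Group by X:
  weight(X=2) = 3/14
  weight(X=3) = 1/4
Total weight = 3/14 + 1/4 = 13/28
P(X=2 | obs) = 3/14 / 13/28 = 6/13
P(X=3 | obs) = 1/4 / 13/28 = 7/13

P(X = 3 | obs) = 7/13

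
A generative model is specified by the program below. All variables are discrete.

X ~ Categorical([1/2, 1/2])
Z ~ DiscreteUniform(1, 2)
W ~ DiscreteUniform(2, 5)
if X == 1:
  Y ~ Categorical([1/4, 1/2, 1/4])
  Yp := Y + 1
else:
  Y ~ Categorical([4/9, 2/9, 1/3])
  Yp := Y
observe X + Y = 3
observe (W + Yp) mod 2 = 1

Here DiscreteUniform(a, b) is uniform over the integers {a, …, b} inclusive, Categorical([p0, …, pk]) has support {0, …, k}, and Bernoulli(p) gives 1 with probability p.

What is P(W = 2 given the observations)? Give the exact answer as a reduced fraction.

P(W = 2 | obs) = 1/2

Enumerate traces; 4 have nonzero weight after conditioning:
  (X=1, Z=1, W=2, Y=2) weight 1/64
  (X=1, Z=1, W=4, Y=2) weight 1/64
  (X=1, Z=2, W=2, Y=2) weight 1/64
  (X=1, Z=2, W=4, Y=2) weight 1/64
Group by W:
  weight(W=2) = 1/32
  weight(W=4) = 1/32
Total weight = 1/32 + 1/32 = 1/16
P(W=2 | obs) = 1/32 / 1/16 = 1/2
P(W=4 | obs) = 1/32 / 1/16 = 1/2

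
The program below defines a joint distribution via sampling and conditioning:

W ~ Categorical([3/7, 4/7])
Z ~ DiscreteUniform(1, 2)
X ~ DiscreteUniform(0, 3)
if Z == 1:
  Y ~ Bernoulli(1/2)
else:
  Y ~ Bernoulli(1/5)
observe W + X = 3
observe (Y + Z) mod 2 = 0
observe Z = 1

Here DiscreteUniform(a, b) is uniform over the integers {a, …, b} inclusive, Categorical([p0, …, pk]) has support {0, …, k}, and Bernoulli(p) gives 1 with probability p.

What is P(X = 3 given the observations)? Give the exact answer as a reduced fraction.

P(X = 3 | obs) = 3/7

Enumerate traces; 2 have nonzero weight after conditioning:
  (W=0, Z=1, X=3, Y=1) weight 3/112
  (W=1, Z=1, X=2, Y=1) weight 1/28
Group by X:
  weight(X=2) = 1/28
  weight(X=3) = 3/112
Total weight = 1/28 + 3/112 = 1/16
P(X=2 | obs) = 1/28 / 1/16 = 4/7
P(X=3 | obs) = 3/112 / 1/16 = 3/7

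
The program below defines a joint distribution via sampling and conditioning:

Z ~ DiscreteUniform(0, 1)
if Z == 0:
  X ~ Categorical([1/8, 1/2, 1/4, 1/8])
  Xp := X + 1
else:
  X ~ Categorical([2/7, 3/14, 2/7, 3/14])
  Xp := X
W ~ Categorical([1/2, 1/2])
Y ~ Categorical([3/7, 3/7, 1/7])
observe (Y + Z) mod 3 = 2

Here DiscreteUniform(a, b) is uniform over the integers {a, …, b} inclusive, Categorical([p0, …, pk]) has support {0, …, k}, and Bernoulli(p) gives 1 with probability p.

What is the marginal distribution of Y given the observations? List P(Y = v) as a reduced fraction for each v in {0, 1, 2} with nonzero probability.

Enumerate traces; 16 have nonzero weight after conditioning:
  (Z=0, X=0, W=0, Y=2) weight 1/224
  (Z=0, X=0, W=1, Y=2) weight 1/224
  (Z=0, X=1, W=0, Y=2) weight 1/56
  (Z=0, X=1, W=1, Y=2) weight 1/56
  (Z=0, X=2, W=0, Y=2) weight 1/112
  (Z=0, X=2, W=1, Y=2) weight 1/112
  (Z=0, X=3, W=0, Y=2) weight 1/224
  (Z=0, X=3, W=1, Y=2) weight 1/224
  (Z=1, X=0, W=0, Y=1) weight 3/98
  … 7 more
Group by Y:
  weight(Y=1) = 3/14
  weight(Y=2) = 1/14
Total weight = 3/14 + 1/14 = 2/7
P(Y=1 | obs) = 3/14 / 2/7 = 3/4
P(Y=2 | obs) = 1/14 / 2/7 = 1/4

P(Y=1) = 3/4, P(Y=2) = 1/4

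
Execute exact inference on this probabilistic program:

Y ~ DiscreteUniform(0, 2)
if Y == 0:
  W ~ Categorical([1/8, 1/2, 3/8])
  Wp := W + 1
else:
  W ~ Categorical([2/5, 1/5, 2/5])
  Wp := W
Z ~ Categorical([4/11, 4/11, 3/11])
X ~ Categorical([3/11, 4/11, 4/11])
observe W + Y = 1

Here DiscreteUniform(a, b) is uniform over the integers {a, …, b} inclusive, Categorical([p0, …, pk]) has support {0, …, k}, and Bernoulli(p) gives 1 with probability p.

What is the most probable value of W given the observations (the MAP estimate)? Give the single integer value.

argmax_v P(W = v | obs) = 1

Enumerate traces; 18 have nonzero weight after conditioning:
  (Y=0, W=1, Z=0, X=0) weight 2/121
  (Y=0, W=1, Z=0, X=1) weight 8/363
  (Y=0, W=1, Z=0, X=2) weight 8/363
  (Y=0, W=1, Z=1, X=0) weight 2/121
  (Y=0, W=1, Z=1, X=1) weight 8/363
  (Y=0, W=1, Z=1, X=2) weight 8/363
  (Y=0, W=1, Z=2, X=0) weight 3/242
  (Y=0, W=1, Z=2, X=1) weight 2/121
  (Y=1, W=0, Z=0, X=0) weight 8/605
  … 9 more
Group by W:
  weight(W=0) = 2/15
  weight(W=1) = 1/6
Total weight = 2/15 + 1/6 = 3/10
P(W=0 | obs) = 2/15 / 3/10 = 4/9
P(W=1 | obs) = 1/6 / 3/10 = 5/9
argmax = 1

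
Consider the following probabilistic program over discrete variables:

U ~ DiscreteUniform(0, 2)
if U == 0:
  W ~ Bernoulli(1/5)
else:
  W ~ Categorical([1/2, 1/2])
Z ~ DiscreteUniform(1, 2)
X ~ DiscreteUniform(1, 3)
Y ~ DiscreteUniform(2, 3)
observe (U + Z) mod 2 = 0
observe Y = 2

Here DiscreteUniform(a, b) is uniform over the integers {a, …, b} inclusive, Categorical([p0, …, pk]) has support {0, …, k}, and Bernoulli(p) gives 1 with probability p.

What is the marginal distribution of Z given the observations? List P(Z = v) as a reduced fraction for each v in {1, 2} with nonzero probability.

P(Z=1) = 1/3, P(Z=2) = 2/3

Enumerate traces; 18 have nonzero weight after conditioning:
  (U=0, W=0, Z=2, X=1, Y=2) weight 1/45
  (U=0, W=0, Z=2, X=2, Y=2) weight 1/45
  (U=0, W=0, Z=2, X=3, Y=2) weight 1/45
  (U=0, W=1, Z=2, X=1, Y=2) weight 1/180
  (U=0, W=1, Z=2, X=2, Y=2) weight 1/180
  (U=0, W=1, Z=2, X=3, Y=2) weight 1/180
  (U=1, W=0, Z=1, X=1, Y=2) weight 1/72
  (U=1, W=0, Z=1, X=2, Y=2) weight 1/72
  … 10 more
Group by Z:
  weight(Z=1) = 1/12
  weight(Z=2) = 1/6
Total weight = 1/12 + 1/6 = 1/4
P(Z=1 | obs) = 1/12 / 1/4 = 1/3
P(Z=2 | obs) = 1/6 / 1/4 = 2/3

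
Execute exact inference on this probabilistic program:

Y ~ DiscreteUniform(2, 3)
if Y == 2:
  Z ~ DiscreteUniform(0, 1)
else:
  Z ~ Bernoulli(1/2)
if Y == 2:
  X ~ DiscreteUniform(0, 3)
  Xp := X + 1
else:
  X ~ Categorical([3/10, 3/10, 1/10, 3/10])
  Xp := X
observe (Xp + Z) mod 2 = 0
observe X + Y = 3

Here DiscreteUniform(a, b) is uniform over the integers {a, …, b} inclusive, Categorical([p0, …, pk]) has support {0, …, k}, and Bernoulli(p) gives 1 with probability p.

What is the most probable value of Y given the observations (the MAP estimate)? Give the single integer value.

argmax_v P(Y = v | obs) = 3

Enumerate traces; 2 have nonzero weight after conditioning:
  (Y=2, Z=0, X=1) weight 1/16
  (Y=3, Z=0, X=0) weight 3/40
Group by Y:
  weight(Y=2) = 1/16
  weight(Y=3) = 3/40
Total weight = 1/16 + 3/40 = 11/80
P(Y=2 | obs) = 1/16 / 11/80 = 5/11
P(Y=3 | obs) = 3/40 / 11/80 = 6/11
argmax = 3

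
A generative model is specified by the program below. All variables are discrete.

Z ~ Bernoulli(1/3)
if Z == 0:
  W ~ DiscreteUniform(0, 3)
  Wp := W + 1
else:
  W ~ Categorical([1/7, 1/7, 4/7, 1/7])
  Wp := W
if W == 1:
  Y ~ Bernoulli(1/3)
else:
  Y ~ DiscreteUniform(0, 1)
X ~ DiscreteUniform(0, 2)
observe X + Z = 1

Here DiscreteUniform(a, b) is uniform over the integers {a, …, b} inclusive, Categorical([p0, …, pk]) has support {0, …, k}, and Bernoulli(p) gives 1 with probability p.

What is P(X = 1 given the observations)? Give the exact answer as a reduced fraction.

Enumerate traces; 16 have nonzero weight after conditioning:
  (Z=0, W=0, Y=0, X=1) weight 1/36
  (Z=0, W=0, Y=1, X=1) weight 1/36
  (Z=0, W=1, Y=0, X=1) weight 1/27
  (Z=0, W=1, Y=1, X=1) weight 1/54
  (Z=0, W=2, Y=0, X=1) weight 1/36
  (Z=0, W=2, Y=1, X=1) weight 1/36
  (Z=0, W=3, Y=0, X=1) weight 1/36
  (Z=0, W=3, Y=1, X=1) weight 1/36
  (Z=1, W=0, Y=0, X=0) weight 1/126
  … 7 more
Group by X:
  weight(X=0) = 1/9
  weight(X=1) = 2/9
Total weight = 1/9 + 2/9 = 1/3
P(X=0 | obs) = 1/9 / 1/3 = 1/3
P(X=1 | obs) = 2/9 / 1/3 = 2/3

P(X = 1 | obs) = 2/3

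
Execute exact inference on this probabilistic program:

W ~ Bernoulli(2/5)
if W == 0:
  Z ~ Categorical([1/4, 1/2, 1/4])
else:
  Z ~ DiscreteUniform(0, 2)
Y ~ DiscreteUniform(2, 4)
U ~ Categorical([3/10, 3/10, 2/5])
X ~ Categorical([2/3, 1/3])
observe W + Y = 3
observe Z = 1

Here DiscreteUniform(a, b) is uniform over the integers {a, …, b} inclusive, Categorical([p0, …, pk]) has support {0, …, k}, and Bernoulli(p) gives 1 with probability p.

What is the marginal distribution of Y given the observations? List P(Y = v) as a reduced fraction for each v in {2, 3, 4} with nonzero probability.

P(Y=2) = 4/13, P(Y=3) = 9/13

Enumerate traces; 12 have nonzero weight after conditioning:
  (W=0, Z=1, Y=3, U=0, X=0) weight 1/50
  (W=0, Z=1, Y=3, U=0, X=1) weight 1/100
  (W=0, Z=1, Y=3, U=1, X=0) weight 1/50
  (W=0, Z=1, Y=3, U=1, X=1) weight 1/100
  (W=0, Z=1, Y=3, U=2, X=0) weight 2/75
  (W=0, Z=1, Y=3, U=2, X=1) weight 1/75
  (W=1, Z=1, Y=2, U=0, X=0) weight 2/225
  (W=1, Z=1, Y=2, U=0, X=1) weight 1/225
  … 4 more
Group by Y:
  weight(Y=2) = 2/45
  weight(Y=3) = 1/10
Total weight = 2/45 + 1/10 = 13/90
P(Y=2 | obs) = 2/45 / 13/90 = 4/13
P(Y=3 | obs) = 1/10 / 13/90 = 9/13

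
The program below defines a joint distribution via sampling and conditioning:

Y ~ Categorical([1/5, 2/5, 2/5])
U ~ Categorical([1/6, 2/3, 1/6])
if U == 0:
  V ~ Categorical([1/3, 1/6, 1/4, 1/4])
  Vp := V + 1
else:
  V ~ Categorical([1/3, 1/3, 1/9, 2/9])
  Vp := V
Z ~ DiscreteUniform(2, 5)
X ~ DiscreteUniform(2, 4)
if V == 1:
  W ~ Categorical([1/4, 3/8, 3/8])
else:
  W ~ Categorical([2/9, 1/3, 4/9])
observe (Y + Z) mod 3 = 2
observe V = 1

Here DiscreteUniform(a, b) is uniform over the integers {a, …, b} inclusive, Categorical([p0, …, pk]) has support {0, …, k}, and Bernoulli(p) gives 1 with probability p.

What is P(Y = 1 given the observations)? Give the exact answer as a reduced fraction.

Enumerate traces; 108 have nonzero weight after conditioning:
  (Y=0, U=0, V=1, Z=2, X=2, W=0) weight 1/8640
  (Y=0, U=0, V=1, Z=2, X=2, W=1) weight 1/5760
  (Y=0, U=0, V=1, Z=2, X=2, W=2) weight 1/5760
  (Y=0, U=0, V=1, Z=2, X=3, W=0) weight 1/8640
  (Y=0, U=0, V=1, Z=2, X=3, W=1) weight 1/5760
  (Y=0, U=0, V=1, Z=2, X=3, W=2) weight 1/5760
  (Y=0, U=0, V=1, Z=2, X=4, W=0) weight 1/8640
  (Y=0, U=0, V=1, Z=2, X=4, W=1) weight 1/5760
  (Y=1, U=0, V=1, Z=4, X=2, W=0) weight 1/4320
  (Y=2, U=0, V=1, Z=3, X=2, W=0) weight 1/4320
  … 98 more
Group by Y:
  weight(Y=0) = 11/360
  weight(Y=1) = 11/360
  weight(Y=2) = 11/360
Total weight = 11/360 + 11/360 + 11/360 = 11/120
P(Y=0 | obs) = 11/360 / 11/120 = 1/3
P(Y=1 | obs) = 11/360 / 11/120 = 1/3
P(Y=2 | obs) = 11/360 / 11/120 = 1/3

P(Y = 1 | obs) = 1/3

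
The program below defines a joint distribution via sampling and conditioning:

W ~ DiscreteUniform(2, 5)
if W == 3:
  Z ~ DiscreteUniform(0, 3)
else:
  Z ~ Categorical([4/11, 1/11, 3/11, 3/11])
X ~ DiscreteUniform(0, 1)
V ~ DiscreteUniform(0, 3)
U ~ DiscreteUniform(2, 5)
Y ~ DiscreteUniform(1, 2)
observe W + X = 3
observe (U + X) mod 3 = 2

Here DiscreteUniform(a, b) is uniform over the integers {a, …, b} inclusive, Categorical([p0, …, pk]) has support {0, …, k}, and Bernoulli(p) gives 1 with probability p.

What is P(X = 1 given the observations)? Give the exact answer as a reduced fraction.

Enumerate traces; 96 have nonzero weight after conditioning:
  (W=2, Z=0, X=1, V=0, U=4, Y=1) weight 1/704
  (W=2, Z=0, X=1, V=0, U=4, Y=2) weight 1/704
  (W=2, Z=0, X=1, V=1, U=4, Y=1) weight 1/704
  (W=2, Z=0, X=1, V=1, U=4, Y=2) weight 1/704
  (W=2, Z=0, X=1, V=2, U=4, Y=1) weight 1/704
  (W=2, Z=0, X=1, V=2, U=4, Y=2) weight 1/704
  (W=2, Z=0, X=1, V=3, U=4, Y=1) weight 1/704
  (W=2, Z=0, X=1, V=3, U=4, Y=2) weight 1/704
  (W=3, Z=0, X=0, V=0, U=2, Y=1) weight 1/1024
  … 87 more
Group by X:
  weight(X=0) = 1/16
  weight(X=1) = 1/32
Total weight = 1/16 + 1/32 = 3/32
P(X=0 | obs) = 1/16 / 3/32 = 2/3
P(X=1 | obs) = 1/32 / 3/32 = 1/3

P(X = 1 | obs) = 1/3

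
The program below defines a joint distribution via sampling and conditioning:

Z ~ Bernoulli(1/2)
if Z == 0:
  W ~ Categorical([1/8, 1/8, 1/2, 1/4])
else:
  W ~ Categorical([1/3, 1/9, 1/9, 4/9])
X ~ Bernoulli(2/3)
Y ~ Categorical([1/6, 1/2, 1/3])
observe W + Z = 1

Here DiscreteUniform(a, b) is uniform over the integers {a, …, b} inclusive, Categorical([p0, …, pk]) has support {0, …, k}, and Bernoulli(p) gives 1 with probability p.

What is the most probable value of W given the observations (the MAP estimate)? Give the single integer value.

Enumerate traces; 12 have nonzero weight after conditioning:
  (Z=0, W=1, X=0, Y=0) weight 1/288
  (Z=0, W=1, X=0, Y=1) weight 1/96
  (Z=0, W=1, X=0, Y=2) weight 1/144
  (Z=0, W=1, X=1, Y=0) weight 1/144
  (Z=0, W=1, X=1, Y=1) weight 1/48
  (Z=0, W=1, X=1, Y=2) weight 1/72
  (Z=1, W=0, X=0, Y=0) weight 1/108
  (Z=1, W=0, X=0, Y=1) weight 1/36
  … 4 more
Group by W:
  weight(W=0) = 1/6
  weight(W=1) = 1/16
Total weight = 1/6 + 1/16 = 11/48
P(W=0 | obs) = 1/6 / 11/48 = 8/11
P(W=1 | obs) = 1/16 / 11/48 = 3/11
argmax = 0

argmax_v P(W = v | obs) = 0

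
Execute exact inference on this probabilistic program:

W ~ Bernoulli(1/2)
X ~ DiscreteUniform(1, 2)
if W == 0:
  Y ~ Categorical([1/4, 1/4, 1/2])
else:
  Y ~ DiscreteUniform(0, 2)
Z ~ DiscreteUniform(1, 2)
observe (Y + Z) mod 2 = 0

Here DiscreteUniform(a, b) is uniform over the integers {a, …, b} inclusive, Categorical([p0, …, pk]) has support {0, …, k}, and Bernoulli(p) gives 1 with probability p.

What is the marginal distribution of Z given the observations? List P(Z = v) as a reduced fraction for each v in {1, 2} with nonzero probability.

Enumerate traces; 12 have nonzero weight after conditioning:
  (W=0, X=1, Y=0, Z=2) weight 1/32
  (W=0, X=1, Y=1, Z=1) weight 1/32
  (W=0, X=1, Y=2, Z=2) weight 1/16
  (W=0, X=2, Y=0, Z=2) weight 1/32
  (W=0, X=2, Y=1, Z=1) weight 1/32
  (W=0, X=2, Y=2, Z=2) weight 1/16
  (W=1, X=1, Y=0, Z=2) weight 1/24
  (W=1, X=1, Y=1, Z=1) weight 1/24
  … 4 more
Group by Z:
  weight(Z=1) = 7/48
  weight(Z=2) = 17/48
Total weight = 7/48 + 17/48 = 1/2
P(Z=1 | obs) = 7/48 / 1/2 = 7/24
P(Z=2 | obs) = 17/48 / 1/2 = 17/24

P(Z=1) = 7/24, P(Z=2) = 17/24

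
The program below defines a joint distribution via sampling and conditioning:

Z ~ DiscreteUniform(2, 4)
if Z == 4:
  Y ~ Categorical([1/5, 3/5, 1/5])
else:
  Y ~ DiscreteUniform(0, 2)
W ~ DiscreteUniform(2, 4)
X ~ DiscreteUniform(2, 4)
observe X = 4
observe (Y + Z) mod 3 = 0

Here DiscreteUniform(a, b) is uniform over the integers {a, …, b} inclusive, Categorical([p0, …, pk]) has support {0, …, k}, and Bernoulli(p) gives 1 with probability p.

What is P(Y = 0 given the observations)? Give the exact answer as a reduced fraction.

P(Y = 0 | obs) = 5/13

Enumerate traces; 9 have nonzero weight after conditioning:
  (Z=2, Y=1, W=2, X=4) weight 1/81
  (Z=2, Y=1, W=3, X=4) weight 1/81
  (Z=2, Y=1, W=4, X=4) weight 1/81
  (Z=3, Y=0, W=2, X=4) weight 1/81
  (Z=3, Y=0, W=3, X=4) weight 1/81
  (Z=3, Y=0, W=4, X=4) weight 1/81
  (Z=4, Y=2, W=2, X=4) weight 1/135
  (Z=4, Y=2, W=3, X=4) weight 1/135
  … 1 more
Group by Y:
  weight(Y=0) = 1/27
  weight(Y=1) = 1/27
  weight(Y=2) = 1/45
Total weight = 1/27 + 1/27 + 1/45 = 13/135
P(Y=0 | obs) = 1/27 / 13/135 = 5/13
P(Y=1 | obs) = 1/27 / 13/135 = 5/13
P(Y=2 | obs) = 1/45 / 13/135 = 3/13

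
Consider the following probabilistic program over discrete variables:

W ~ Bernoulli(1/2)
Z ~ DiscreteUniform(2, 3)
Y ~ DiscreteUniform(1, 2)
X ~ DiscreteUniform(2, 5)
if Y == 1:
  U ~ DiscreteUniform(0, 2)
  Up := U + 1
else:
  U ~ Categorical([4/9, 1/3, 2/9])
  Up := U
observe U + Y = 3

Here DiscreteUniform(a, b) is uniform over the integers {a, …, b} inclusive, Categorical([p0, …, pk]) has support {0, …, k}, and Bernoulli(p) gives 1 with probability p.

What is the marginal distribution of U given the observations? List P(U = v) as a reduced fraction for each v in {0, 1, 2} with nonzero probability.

P(U=1) = 1/2, P(U=2) = 1/2

Enumerate traces; 32 have nonzero weight after conditioning:
  (W=0, Z=2, Y=1, X=2, U=2) weight 1/96
  (W=0, Z=2, Y=1, X=3, U=2) weight 1/96
  (W=0, Z=2, Y=1, X=4, U=2) weight 1/96
  (W=0, Z=2, Y=1, X=5, U=2) weight 1/96
  (W=0, Z=2, Y=2, X=2, U=1) weight 1/96
  (W=0, Z=2, Y=2, X=3, U=1) weight 1/96
  (W=0, Z=2, Y=2, X=4, U=1) weight 1/96
  (W=0, Z=2, Y=2, X=5, U=1) weight 1/96
  … 24 more
Group by U:
  weight(U=1) = 1/6
  weight(U=2) = 1/6
Total weight = 1/6 + 1/6 = 1/3
P(U=1 | obs) = 1/6 / 1/3 = 1/2
P(U=2 | obs) = 1/6 / 1/3 = 1/2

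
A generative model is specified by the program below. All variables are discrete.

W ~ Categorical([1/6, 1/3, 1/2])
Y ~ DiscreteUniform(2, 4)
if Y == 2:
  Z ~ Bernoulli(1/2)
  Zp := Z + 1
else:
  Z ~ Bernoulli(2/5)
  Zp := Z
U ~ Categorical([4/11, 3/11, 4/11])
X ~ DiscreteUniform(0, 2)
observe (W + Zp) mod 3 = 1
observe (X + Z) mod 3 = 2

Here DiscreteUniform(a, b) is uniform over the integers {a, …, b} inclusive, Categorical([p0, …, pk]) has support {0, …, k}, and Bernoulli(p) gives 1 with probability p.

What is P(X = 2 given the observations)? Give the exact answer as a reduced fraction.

P(X = 2 | obs) = 29/52

Enumerate traces; 18 have nonzero weight after conditioning:
  (W=0, Y=2, Z=0, U=0, X=2) weight 1/297
  (W=0, Y=2, Z=0, U=1, X=2) weight 1/396
  (W=0, Y=2, Z=0, U=2, X=2) weight 1/297
  (W=0, Y=3, Z=1, U=0, X=1) weight 4/1485
  (W=0, Y=3, Z=1, U=1, X=1) weight 1/495
  (W=0, Y=3, Z=1, U=2, X=1) weight 4/1485
  (W=0, Y=4, Z=1, U=0, X=1) weight 4/1485
  (W=0, Y=4, Z=1, U=1, X=1) weight 1/495
  … 10 more
Group by X:
  weight(X=1) = 23/540
  weight(X=2) = 29/540
Total weight = 23/540 + 29/540 = 13/135
P(X=1 | obs) = 23/540 / 13/135 = 23/52
P(X=2 | obs) = 29/540 / 13/135 = 29/52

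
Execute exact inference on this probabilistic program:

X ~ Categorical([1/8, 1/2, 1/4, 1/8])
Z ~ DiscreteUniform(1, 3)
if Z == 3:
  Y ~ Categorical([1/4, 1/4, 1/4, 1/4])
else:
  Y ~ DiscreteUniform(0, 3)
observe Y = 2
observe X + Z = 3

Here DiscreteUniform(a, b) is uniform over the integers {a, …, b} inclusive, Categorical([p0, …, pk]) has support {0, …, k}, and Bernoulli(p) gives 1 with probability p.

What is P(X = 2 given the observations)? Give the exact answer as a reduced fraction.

P(X = 2 | obs) = 2/7

Enumerate traces; 3 have nonzero weight after conditioning:
  (X=0, Z=3, Y=2) weight 1/96
  (X=1, Z=2, Y=2) weight 1/24
  (X=2, Z=1, Y=2) weight 1/48
Group by X:
  weight(X=0) = 1/96
  weight(X=1) = 1/24
  weight(X=2) = 1/48
Total weight = 1/96 + 1/24 + 1/48 = 7/96
P(X=0 | obs) = 1/96 / 7/96 = 1/7
P(X=1 | obs) = 1/24 / 7/96 = 4/7
P(X=2 | obs) = 1/48 / 7/96 = 2/7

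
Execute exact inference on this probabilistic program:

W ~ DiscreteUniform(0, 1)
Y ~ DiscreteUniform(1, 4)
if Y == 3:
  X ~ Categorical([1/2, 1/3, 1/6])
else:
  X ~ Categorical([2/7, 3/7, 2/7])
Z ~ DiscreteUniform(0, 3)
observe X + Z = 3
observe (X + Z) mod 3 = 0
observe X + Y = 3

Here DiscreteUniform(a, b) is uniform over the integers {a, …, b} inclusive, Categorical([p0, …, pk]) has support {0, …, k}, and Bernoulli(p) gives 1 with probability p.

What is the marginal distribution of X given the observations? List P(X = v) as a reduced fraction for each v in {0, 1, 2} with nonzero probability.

Enumerate traces; 6 have nonzero weight after conditioning:
  (W=0, Y=1, X=2, Z=1) weight 1/112
  (W=0, Y=2, X=1, Z=2) weight 3/224
  (W=0, Y=3, X=0, Z=3) weight 1/64
  (W=1, Y=1, X=2, Z=1) weight 1/112
  (W=1, Y=2, X=1, Z=2) weight 3/224
  (W=1, Y=3, X=0, Z=3) weight 1/64
Group by X:
  weight(X=0) = 1/32
  weight(X=1) = 3/112
  weight(X=2) = 1/56
Total weight = 1/32 + 3/112 + 1/56 = 17/224
P(X=0 | obs) = 1/32 / 17/224 = 7/17
P(X=1 | obs) = 3/112 / 17/224 = 6/17
P(X=2 | obs) = 1/56 / 17/224 = 4/17

P(X=0) = 7/17, P(X=1) = 6/17, P(X=2) = 4/17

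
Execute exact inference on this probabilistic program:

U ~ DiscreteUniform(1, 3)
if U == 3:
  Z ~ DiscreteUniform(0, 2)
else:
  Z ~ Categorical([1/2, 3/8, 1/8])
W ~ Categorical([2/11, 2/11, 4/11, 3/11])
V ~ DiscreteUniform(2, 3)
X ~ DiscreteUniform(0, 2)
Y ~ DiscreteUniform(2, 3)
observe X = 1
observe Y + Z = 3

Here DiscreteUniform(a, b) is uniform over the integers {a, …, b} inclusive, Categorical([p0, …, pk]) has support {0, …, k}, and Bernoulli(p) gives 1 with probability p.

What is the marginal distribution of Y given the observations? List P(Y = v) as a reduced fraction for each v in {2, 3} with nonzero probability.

P(Y=2) = 13/29, P(Y=3) = 16/29

Enumerate traces; 48 have nonzero weight after conditioning:
  (U=1, Z=0, W=0, V=2, X=1, Y=3) weight 1/396
  (U=1, Z=0, W=0, V=3, X=1, Y=3) weight 1/396
  (U=1, Z=0, W=1, V=2, X=1, Y=3) weight 1/396
  (U=1, Z=0, W=1, V=3, X=1, Y=3) weight 1/396
  (U=1, Z=0, W=2, V=2, X=1, Y=3) weight 1/198
  (U=1, Z=0, W=2, V=3, X=1, Y=3) weight 1/198
  (U=1, Z=0, W=3, V=2, X=1, Y=3) weight 1/264
  (U=1, Z=0, W=3, V=3, X=1, Y=3) weight 1/264
  (U=1, Z=1, W=0, V=2, X=1, Y=2) weight 1/528
  … 39 more
Group by Y:
  weight(Y=2) = 13/216
  weight(Y=3) = 2/27
Total weight = 13/216 + 2/27 = 29/216
P(Y=2 | obs) = 13/216 / 29/216 = 13/29
P(Y=3 | obs) = 2/27 / 29/216 = 16/29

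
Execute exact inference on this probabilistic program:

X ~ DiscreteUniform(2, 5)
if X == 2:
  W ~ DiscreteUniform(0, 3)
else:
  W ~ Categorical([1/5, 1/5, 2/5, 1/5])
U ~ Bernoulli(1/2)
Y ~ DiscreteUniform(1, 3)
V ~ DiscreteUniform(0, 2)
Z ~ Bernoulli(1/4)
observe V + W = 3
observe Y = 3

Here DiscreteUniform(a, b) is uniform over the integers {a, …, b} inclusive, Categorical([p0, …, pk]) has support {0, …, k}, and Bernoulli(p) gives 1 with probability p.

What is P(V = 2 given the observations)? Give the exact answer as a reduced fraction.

Enumerate traces; 48 have nonzero weight after conditioning:
  (X=2, W=1, U=0, Y=3, V=2, Z=0) weight 1/384
  (X=2, W=1, U=0, Y=3, V=2, Z=1) weight 1/1152
  (X=2, W=1, U=1, Y=3, V=2, Z=0) weight 1/384
  (X=2, W=1, U=1, Y=3, V=2, Z=1) weight 1/1152
  (X=2, W=2, U=0, Y=3, V=1, Z=0) weight 1/384
  (X=2, W=2, U=0, Y=3, V=1, Z=1) weight 1/1152
  (X=2, W=2, U=1, Y=3, V=1, Z=0) weight 1/384
  (X=2, W=2, U=1, Y=3, V=1, Z=1) weight 1/1152
  (X=2, W=3, U=0, Y=3, V=0, Z=0) weight 1/384
  … 39 more
Group by V:
  weight(V=0) = 17/720
  weight(V=1) = 29/720
  weight(V=2) = 17/720
Total weight = 17/720 + 29/720 + 17/720 = 7/80
P(V=0 | obs) = 17/720 / 7/80 = 17/63
P(V=1 | obs) = 29/720 / 7/80 = 29/63
P(V=2 | obs) = 17/720 / 7/80 = 17/63

P(V = 2 | obs) = 17/63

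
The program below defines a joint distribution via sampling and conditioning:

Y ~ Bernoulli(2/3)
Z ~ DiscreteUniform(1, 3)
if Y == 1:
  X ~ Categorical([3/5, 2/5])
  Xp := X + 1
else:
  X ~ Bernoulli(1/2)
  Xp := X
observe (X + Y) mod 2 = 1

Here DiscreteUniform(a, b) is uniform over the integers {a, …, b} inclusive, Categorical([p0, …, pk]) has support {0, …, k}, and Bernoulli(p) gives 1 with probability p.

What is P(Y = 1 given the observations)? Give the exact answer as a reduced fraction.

P(Y = 1 | obs) = 12/17

Enumerate traces; 6 have nonzero weight after conditioning:
  (Y=0, Z=1, X=1) weight 1/18
  (Y=0, Z=2, X=1) weight 1/18
  (Y=0, Z=3, X=1) weight 1/18
  (Y=1, Z=1, X=0) weight 2/15
  (Y=1, Z=2, X=0) weight 2/15
  (Y=1, Z=3, X=0) weight 2/15
Group by Y:
  weight(Y=0) = 1/6
  weight(Y=1) = 2/5
Total weight = 1/6 + 2/5 = 17/30
P(Y=0 | obs) = 1/6 / 17/30 = 5/17
P(Y=1 | obs) = 2/5 / 17/30 = 12/17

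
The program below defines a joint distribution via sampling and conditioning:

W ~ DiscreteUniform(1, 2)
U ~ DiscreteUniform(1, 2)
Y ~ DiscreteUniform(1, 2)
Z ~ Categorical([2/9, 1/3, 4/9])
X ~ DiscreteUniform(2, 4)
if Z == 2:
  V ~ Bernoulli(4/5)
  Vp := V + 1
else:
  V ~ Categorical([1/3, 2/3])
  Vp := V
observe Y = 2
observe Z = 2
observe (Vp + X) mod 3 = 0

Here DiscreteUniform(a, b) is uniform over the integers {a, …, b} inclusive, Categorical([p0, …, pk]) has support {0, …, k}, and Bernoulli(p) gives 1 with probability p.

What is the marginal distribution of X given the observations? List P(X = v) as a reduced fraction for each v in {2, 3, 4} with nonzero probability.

P(X=2) = 1/5, P(X=4) = 4/5

Enumerate traces; 8 have nonzero weight after conditioning:
  (W=1, U=1, Y=2, Z=2, X=2, V=0) weight 1/270
  (W=1, U=1, Y=2, Z=2, X=4, V=1) weight 2/135
  (W=1, U=2, Y=2, Z=2, X=2, V=0) weight 1/270
  (W=1, U=2, Y=2, Z=2, X=4, V=1) weight 2/135
  (W=2, U=1, Y=2, Z=2, X=2, V=0) weight 1/270
  (W=2, U=1, Y=2, Z=2, X=4, V=1) weight 2/135
  (W=2, U=2, Y=2, Z=2, X=2, V=0) weight 1/270
  (W=2, U=2, Y=2, Z=2, X=4, V=1) weight 2/135
Group by X:
  weight(X=2) = 2/135
  weight(X=4) = 8/135
Total weight = 2/135 + 8/135 = 2/27
P(X=2 | obs) = 2/135 / 2/27 = 1/5
P(X=4 | obs) = 8/135 / 2/27 = 4/5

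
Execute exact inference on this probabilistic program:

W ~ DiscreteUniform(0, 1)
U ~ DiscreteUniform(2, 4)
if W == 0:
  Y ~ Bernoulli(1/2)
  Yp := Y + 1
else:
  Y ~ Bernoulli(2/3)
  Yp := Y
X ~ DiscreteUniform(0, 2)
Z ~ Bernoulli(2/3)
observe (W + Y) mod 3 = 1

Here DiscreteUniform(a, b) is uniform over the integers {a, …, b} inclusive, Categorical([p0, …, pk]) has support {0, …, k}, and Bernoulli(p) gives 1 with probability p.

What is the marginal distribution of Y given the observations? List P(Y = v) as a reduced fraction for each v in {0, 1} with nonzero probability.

Enumerate traces; 36 have nonzero weight after conditioning:
  (W=0, U=2, Y=1, X=0, Z=0) weight 1/108
  (W=0, U=2, Y=1, X=0, Z=1) weight 1/54
  (W=0, U=2, Y=1, X=1, Z=0) weight 1/108
  (W=0, U=2, Y=1, X=1, Z=1) weight 1/54
  (W=0, U=2, Y=1, X=2, Z=0) weight 1/108
  (W=0, U=2, Y=1, X=2, Z=1) weight 1/54
  (W=0, U=3, Y=1, X=0, Z=0) weight 1/108
  (W=0, U=3, Y=1, X=0, Z=1) weight 1/54
  (W=1, U=2, Y=0, X=0, Z=0) weight 1/162
  … 27 more
Group by Y:
  weight(Y=0) = 1/6
  weight(Y=1) = 1/4
Total weight = 1/6 + 1/4 = 5/12
P(Y=0 | obs) = 1/6 / 5/12 = 2/5
P(Y=1 | obs) = 1/4 / 5/12 = 3/5

P(Y=0) = 2/5, P(Y=1) = 3/5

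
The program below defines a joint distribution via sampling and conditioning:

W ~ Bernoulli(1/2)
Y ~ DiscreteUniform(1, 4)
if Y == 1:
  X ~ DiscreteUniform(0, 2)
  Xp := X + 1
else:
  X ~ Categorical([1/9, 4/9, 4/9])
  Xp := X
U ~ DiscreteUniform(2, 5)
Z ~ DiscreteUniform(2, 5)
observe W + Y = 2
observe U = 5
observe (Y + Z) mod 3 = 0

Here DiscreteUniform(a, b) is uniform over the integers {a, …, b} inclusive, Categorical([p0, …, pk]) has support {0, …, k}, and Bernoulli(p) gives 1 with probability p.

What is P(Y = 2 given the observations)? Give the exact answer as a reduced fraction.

Enumerate traces; 9 have nonzero weight after conditioning:
  (W=0, Y=2, X=0, U=5, Z=4) weight 1/1152
  (W=0, Y=2, X=1, U=5, Z=4) weight 1/288
  (W=0, Y=2, X=2, U=5, Z=4) weight 1/288
  (W=1, Y=1, X=0, U=5, Z=2) weight 1/384
  (W=1, Y=1, X=0, U=5, Z=5) weight 1/384
  (W=1, Y=1, X=1, U=5, Z=2) weight 1/384
  (W=1, Y=1, X=1, U=5, Z=5) weight 1/384
  (W=1, Y=1, X=2, U=5, Z=2) weight 1/384
  … 1 more
Group by Y:
  weight(Y=1) = 1/64
  weight(Y=2) = 1/128
Total weight = 1/64 + 1/128 = 3/128
P(Y=1 | obs) = 1/64 / 3/128 = 2/3
P(Y=2 | obs) = 1/128 / 3/128 = 1/3

P(Y = 2 | obs) = 1/3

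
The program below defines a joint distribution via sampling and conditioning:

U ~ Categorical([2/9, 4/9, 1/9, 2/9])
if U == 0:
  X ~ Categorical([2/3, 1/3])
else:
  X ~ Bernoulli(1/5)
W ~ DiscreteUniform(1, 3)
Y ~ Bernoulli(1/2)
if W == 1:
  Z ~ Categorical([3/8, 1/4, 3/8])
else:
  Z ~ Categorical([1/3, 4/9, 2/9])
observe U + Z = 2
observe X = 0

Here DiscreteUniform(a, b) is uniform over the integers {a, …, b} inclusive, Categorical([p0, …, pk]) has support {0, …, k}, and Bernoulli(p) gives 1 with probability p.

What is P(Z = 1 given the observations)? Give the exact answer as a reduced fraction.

P(Z = 1 | obs) = 123/188

Enumerate traces; 18 have nonzero weight after conditioning:
  (U=0, X=0, W=1, Y=0, Z=2) weight 1/108
  (U=0, X=0, W=1, Y=1, Z=2) weight 1/108
  (U=0, X=0, W=2, Y=0, Z=2) weight 4/729
  (U=0, X=0, W=2, Y=1, Z=2) weight 4/729
  (U=0, X=0, W=3, Y=0, Z=2) weight 4/729
  (U=0, X=0, W=3, Y=1, Z=2) weight 4/729
  (U=1, X=0, W=1, Y=0, Z=1) weight 2/135
  (U=1, X=0, W=1, Y=1, Z=1) weight 2/135
  (U=2, X=0, W=1, Y=0, Z=0) weight 1/180
  … 9 more
Group by Z:
  weight(Z=0) = 5/162
  weight(Z=1) = 164/1215
  weight(Z=2) = 59/1458
Total weight = 5/162 + 164/1215 + 59/1458 = 752/3645
P(Z=0 | obs) = 5/162 / 752/3645 = 225/1504
P(Z=1 | obs) = 164/1215 / 752/3645 = 123/188
P(Z=2 | obs) = 59/1458 / 752/3645 = 295/1504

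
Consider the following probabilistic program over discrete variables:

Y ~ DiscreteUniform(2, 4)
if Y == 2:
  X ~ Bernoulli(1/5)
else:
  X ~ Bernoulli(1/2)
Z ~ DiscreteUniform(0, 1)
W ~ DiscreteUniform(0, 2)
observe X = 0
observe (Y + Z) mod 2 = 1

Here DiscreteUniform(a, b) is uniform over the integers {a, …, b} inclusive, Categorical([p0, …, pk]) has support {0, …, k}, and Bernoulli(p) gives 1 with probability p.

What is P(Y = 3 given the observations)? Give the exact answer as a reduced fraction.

P(Y = 3 | obs) = 5/18

Enumerate traces; 9 have nonzero weight after conditioning:
  (Y=2, X=0, Z=1, W=0) weight 2/45
  (Y=2, X=0, Z=1, W=1) weight 2/45
  (Y=2, X=0, Z=1, W=2) weight 2/45
  (Y=3, X=0, Z=0, W=0) weight 1/36
  (Y=3, X=0, Z=0, W=1) weight 1/36
  (Y=3, X=0, Z=0, W=2) weight 1/36
  (Y=4, X=0, Z=1, W=0) weight 1/36
  (Y=4, X=0, Z=1, W=1) weight 1/36
  … 1 more
Group by Y:
  weight(Y=2) = 2/15
  weight(Y=3) = 1/12
  weight(Y=4) = 1/12
Total weight = 2/15 + 1/12 + 1/12 = 3/10
P(Y=2 | obs) = 2/15 / 3/10 = 4/9
P(Y=3 | obs) = 1/12 / 3/10 = 5/18
P(Y=4 | obs) = 1/12 / 3/10 = 5/18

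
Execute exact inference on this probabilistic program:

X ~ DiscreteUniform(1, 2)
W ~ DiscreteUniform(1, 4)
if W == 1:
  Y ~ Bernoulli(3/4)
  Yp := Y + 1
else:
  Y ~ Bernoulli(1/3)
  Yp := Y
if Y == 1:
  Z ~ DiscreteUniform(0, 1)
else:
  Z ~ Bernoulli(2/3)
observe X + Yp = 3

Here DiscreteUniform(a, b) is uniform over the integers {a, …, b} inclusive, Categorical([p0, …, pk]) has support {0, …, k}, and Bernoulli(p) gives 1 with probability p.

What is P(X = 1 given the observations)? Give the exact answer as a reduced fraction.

Enumerate traces; 10 have nonzero weight after conditioning:
  (X=1, W=1, Y=1, Z=0) weight 3/64
  (X=1, W=1, Y=1, Z=1) weight 3/64
  (X=2, W=1, Y=0, Z=0) weight 1/96
  (X=2, W=1, Y=0, Z=1) weight 1/48
  (X=2, W=2, Y=1, Z=0) weight 1/48
  (X=2, W=2, Y=1, Z=1) weight 1/48
  (X=2, W=3, Y=1, Z=0) weight 1/48
  (X=2, W=3, Y=1, Z=1) weight 1/48
  … 2 more
Group by X:
  weight(X=1) = 3/32
  weight(X=2) = 5/32
Total weight = 3/32 + 5/32 = 1/4
P(X=1 | obs) = 3/32 / 1/4 = 3/8
P(X=2 | obs) = 5/32 / 1/4 = 5/8

P(X = 1 | obs) = 3/8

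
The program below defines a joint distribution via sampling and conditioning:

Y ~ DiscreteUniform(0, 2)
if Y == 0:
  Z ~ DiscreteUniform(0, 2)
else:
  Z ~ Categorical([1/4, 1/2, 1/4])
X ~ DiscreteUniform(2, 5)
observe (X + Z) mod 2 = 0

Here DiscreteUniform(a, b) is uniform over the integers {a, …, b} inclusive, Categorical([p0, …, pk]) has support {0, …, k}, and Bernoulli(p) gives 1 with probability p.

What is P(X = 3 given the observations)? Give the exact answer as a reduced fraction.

P(X = 3 | obs) = 2/9

Enumerate traces; 18 have nonzero weight after conditioning:
  (Y=0, Z=0, X=2) weight 1/36
  (Y=0, Z=0, X=4) weight 1/36
  (Y=0, Z=1, X=3) weight 1/36
  (Y=0, Z=1, X=5) weight 1/36
  (Y=0, Z=2, X=2) weight 1/36
  (Y=0, Z=2, X=4) weight 1/36
  (Y=1, Z=0, X=2) weight 1/48
  (Y=1, Z=0, X=4) weight 1/48
  … 10 more
Group by X:
  weight(X=2) = 5/36
  weight(X=3) = 1/9
  weight(X=4) = 5/36
  weight(X=5) = 1/9
Total weight = 5/36 + 1/9 + 5/36 + 1/9 = 1/2
P(X=2 | obs) = 5/36 / 1/2 = 5/18
P(X=3 | obs) = 1/9 / 1/2 = 2/9
P(X=4 | obs) = 5/36 / 1/2 = 5/18
P(X=5 | obs) = 1/9 / 1/2 = 2/9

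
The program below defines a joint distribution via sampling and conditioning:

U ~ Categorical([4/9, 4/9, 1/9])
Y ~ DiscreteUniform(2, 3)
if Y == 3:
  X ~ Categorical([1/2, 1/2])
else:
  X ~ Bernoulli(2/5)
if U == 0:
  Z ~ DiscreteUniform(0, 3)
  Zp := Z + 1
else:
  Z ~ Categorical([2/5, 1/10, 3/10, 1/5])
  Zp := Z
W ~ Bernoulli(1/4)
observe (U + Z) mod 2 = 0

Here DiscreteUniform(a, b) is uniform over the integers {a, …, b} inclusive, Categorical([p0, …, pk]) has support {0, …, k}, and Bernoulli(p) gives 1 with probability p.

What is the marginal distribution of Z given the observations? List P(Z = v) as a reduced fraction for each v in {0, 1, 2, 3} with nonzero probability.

Enumerate traces; 48 have nonzero weight after conditioning:
  (U=0, Y=2, X=0, Z=0, W=0) weight 1/40
  (U=0, Y=2, X=0, Z=0, W=1) weight 1/120
  (U=0, Y=2, X=0, Z=2, W=0) weight 1/40
  (U=0, Y=2, X=0, Z=2, W=1) weight 1/120
  (U=0, Y=2, X=1, Z=0, W=0) weight 1/60
  (U=0, Y=2, X=1, Z=0, W=1) weight 1/180
  (U=0, Y=2, X=1, Z=2, W=0) weight 1/60
  (U=0, Y=2, X=1, Z=2, W=1) weight 1/180
  (U=1, Y=2, X=0, Z=1, W=0) weight 1/100
  (U=1, Y=2, X=0, Z=3, W=0) weight 1/50
  … 38 more
Group by Z:
  weight(Z=0) = 7/45
  weight(Z=1) = 2/45
  weight(Z=2) = 13/90
  weight(Z=3) = 4/45
Total weight = 7/45 + 2/45 + 13/90 + 4/45 = 13/30
P(Z=0 | obs) = 7/45 / 13/30 = 14/39
P(Z=1 | obs) = 2/45 / 13/30 = 4/39
P(Z=2 | obs) = 13/90 / 13/30 = 1/3
P(Z=3 | obs) = 4/45 / 13/30 = 8/39

P(Z=0) = 14/39, P(Z=1) = 4/39, P(Z=2) = 1/3, P(Z=3) = 8/39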